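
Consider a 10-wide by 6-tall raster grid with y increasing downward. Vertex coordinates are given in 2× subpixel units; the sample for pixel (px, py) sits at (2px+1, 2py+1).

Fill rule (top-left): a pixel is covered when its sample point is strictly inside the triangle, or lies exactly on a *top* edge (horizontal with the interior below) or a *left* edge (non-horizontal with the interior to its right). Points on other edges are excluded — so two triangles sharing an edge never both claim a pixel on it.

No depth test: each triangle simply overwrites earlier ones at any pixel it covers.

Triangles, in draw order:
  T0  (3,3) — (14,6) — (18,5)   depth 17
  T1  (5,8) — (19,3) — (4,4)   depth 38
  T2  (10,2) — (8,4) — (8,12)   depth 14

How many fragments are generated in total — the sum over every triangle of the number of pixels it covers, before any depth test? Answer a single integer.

T0:
  2·area = 23  (B↔C swapped to make it positive)
  edge (3, 3)→(18, 5): d=(15,2) right/bottom  bias=-1
  edge (18, 5)→(14, 6): d=(-4,1) right/bottom  bias=-1
  edge (14, 6)→(3, 3): d=(-11,-3) top-left  bias=+0
    (1,1)@(3, 3): e=[0,23,0] → .  [on edge]
    (5,2)@(11, 5): e=[14,7,2] → X
    (6,2)@(13, 5): e=[10,5,8] → X
    (7,2)@(15, 5): e=[6,3,14] → X
    (8,2)@(17, 5): e=[2,1,20] → X
    (9,2)@(19, 5): e=[-2,-1,26] → .
    (5,3)@(11, 7): e=[44,-1,-20] → .
    (6,3)@(13, 7): e=[40,-3,-14] → .
    (7,3)@(15, 7): e=[36,-5,-8] → .
    (8,3)@(17, 7): e=[32,-7,-2] → .
  covered (4 px):
    . . . . . . . . . .
    . . . . . . . . . .
    . . . . . X X X X .
    . . . . . . . . . .
    . . . . . . . . . .
    . . . . . . . . . .
T1:
  2·area = 61  (B↔C swapped to make it positive)
  edge (5, 8)→(4, 4): d=(-1,-4) top-left  bias=+0
  edge (4, 4)→(19, 3): d=(15,-1) top-left  bias=+0
  edge (19, 3)→(5, 8): d=(-14,5) right/bottom  bias=-1
    (9,1)@(19, 3): e=[61,0,0] → .  [on edge]
    (2,2)@(5, 5): e=[3,16,42] → X
    (3,2)@(7, 5): e=[11,18,32] → X
    (4,2)@(9, 5): e=[19,20,22] → X
    (5,2)@(11, 5): e=[27,22,12] → X
    (6,2)@(13, 5): e=[35,24,2] → X
    (7,2)@(15, 5): e=[43,26,-8] → .
    (2,3)@(5, 7): e=[1,46,14] → X
    (4,3)@(9, 7): e=[17,50,-6] → .
    (5,3)@(11, 7): e=[25,52,-16] → .
    (6,3)@(13, 7): e=[33,54,-26] → .
    (2,4)@(5, 9): e=[-1,76,-14] → .
  covered (7 px):
    . . . . . . . . . .
    . . . . . . . . . .
    . . X X X X X . . .
    . . X X . . . . . .
    . . . . . . . . . .
    . . . . . . . . . .
T2:
  2·area = 16  (B↔C swapped to make it positive)
  edge (10, 2)→(8, 12): d=(-2,10) right/bottom  bias=-1
  edge (8, 12)→(8, 4): d=(0,-8) top-left  bias=+0
  edge (8, 4)→(10, 2): d=(2,-2) top-left  bias=+0
    (5,0)@(11, 1): e=[-8,24,0] → .  [on edge]
    (4,1)@(9, 3): e=[8,8,0] → X  [on edge]
    (5,1)@(11, 3): e=[-12,24,4] → .
    (3,2)@(7, 5): e=[24,-8,0] → .  [on edge]
    (4,2)@(9, 5): e=[4,8,4] → X
    (5,2)@(11, 5): e=[-16,24,8] → .
    (2,3)@(5, 7): e=[40,-24,0] → .  [on edge]
    (4,3)@(9, 7): e=[0,8,8] → .  [on edge]
    (1,4)@(3, 9): e=[56,-40,0] → .  [on edge]
    (0,5)@(1, 11): e=[72,-56,0] → .  [on edge]
  covered (2 px):
    . . . . . . . . . .
    . . . . X . . . . .
    . . . . X . . . . .
    . . . . . . . . . .
    . . . . . . . . . .
    . . . . . . . . . .

Answer: 13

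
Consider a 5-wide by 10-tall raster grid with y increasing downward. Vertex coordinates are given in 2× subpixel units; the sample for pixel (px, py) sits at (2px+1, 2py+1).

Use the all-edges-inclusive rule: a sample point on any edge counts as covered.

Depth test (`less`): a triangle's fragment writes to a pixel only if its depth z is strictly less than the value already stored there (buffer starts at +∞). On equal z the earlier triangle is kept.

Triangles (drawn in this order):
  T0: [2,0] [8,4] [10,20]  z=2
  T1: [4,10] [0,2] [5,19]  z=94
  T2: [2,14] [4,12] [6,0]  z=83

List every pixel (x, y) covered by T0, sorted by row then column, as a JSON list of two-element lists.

T0:
  2·area = 88
  edge (2, 0)→(8, 4): d=(6,4) inclusive
  edge (8, 4)→(10, 20): d=(2,16) inclusive
  edge (10, 20)→(2, 0): d=(-8,-20) inclusive
    (1,0)@(3, 1): e=[2,74,12] → X
    (2,0)@(5, 1): e=[-6,42,52] → .
    (1,1)@(3, 3): e=[14,78,-4] → .
    (2,1)@(5, 3): e=[6,46,36] → X
    (3,1)@(7, 3): e=[-2,14,76] → .
    (2,2)@(5, 5): e=[18,50,20] → X
    (3,2)@(7, 5): e=[10,18,60] → X
    (4,2)@(9, 5): e=[2,-14,100] → .
    (2,3)@(5, 7): e=[30,54,4] → X
    (4,3)@(9, 7): e=[14,-10,84] → .
    (2,4)@(5, 9): e=[42,58,-12] → .
    (3,4)@(7, 9): e=[34,26,28] → X
  covered (11 px):
    . X . . .
    . . X . .
    . . X X .
    . . X X .
    . . . X .
    . . . X .
    . . . . X
    . . . . X
    . . . . X
    . . . . .
T1:
  2·area = 28  (B↔C swapped to make it positive)
  edge (4, 10)→(5, 19): d=(1,9) inclusive
  edge (5, 19)→(0, 2): d=(-5,-17) inclusive
  edge (0, 2)→(4, 10): d=(4,8) inclusive
    (1,0)@(3, 1): e=[0,56,-28] → .  [on edge]
    (0,2)@(1, 5): e=[22,2,4] → X
    (1,2)@(3, 5): e=[4,36,-12] → .
    (0,3)@(1, 7): e=[24,-8,12] → .
    (1,4)@(3, 9): e=[8,16,4] → X
    (2,4)@(5, 9): e=[-10,50,-12] → .
    (1,5)@(3, 11): e=[10,6,12] → X
    (2,5)@(5, 11): e=[-8,40,-4] → .
    (1,6)@(3, 13): e=[12,-4,20] → .
    (2,9)@(5, 19): e=[0,0,28] → X  [on edge]
    (3,9)@(7, 19): e=[-18,34,12] → .
  covered (4 px):
    . . . . .
    . . . . .
    X . . . .
    . . . . .
    . X . . .
    . X . . .
    . . . . .
    . . . . .
    . . . . .
    . . X . .
T2:
  2·area = 20  (B↔C swapped to make it positive)
  edge (2, 14)→(6, 0): d=(4,-14) inclusive
  edge (6, 0)→(4, 12): d=(-2,12) inclusive
  edge (4, 12)→(2, 14): d=(-2,2) inclusive
    (2,2)@(5, 5): e=[6,2,12] → X
    (3,2)@(7, 5): e=[34,-22,8] → .
    (2,3)@(5, 7): e=[14,-2,8] → .
    (4,3)@(9, 7): e=[70,-50,0] → .  [on edge]
    (3,4)@(7, 9): e=[50,-30,0] → .  [on edge]
    (1,5)@(3, 11): e=[2,14,4] → X
    (2,5)@(5, 11): e=[30,-10,0] → .  [on edge]
    (1,6)@(3, 13): e=[10,10,0] → X  [on edge]
    (2,6)@(5, 13): e=[38,-14,-4] → .
    (0,7)@(1, 15): e=[-10,30,0] → .  [on edge]
    (1,7)@(3, 15): e=[18,6,-4] → .
  covered (3 px):
    . . . . .
    . . . . .
    . . X . .
    . . . . .
    . . . . .
    . X . . .
    . X . . .
    . . . . .
    . . . . .
    . . . . .

Result: [[1,0],[2,1],[2,2],[3,2],[2,3],[3,3],[3,4],[3,5],[4,6],[4,7],[4,8]]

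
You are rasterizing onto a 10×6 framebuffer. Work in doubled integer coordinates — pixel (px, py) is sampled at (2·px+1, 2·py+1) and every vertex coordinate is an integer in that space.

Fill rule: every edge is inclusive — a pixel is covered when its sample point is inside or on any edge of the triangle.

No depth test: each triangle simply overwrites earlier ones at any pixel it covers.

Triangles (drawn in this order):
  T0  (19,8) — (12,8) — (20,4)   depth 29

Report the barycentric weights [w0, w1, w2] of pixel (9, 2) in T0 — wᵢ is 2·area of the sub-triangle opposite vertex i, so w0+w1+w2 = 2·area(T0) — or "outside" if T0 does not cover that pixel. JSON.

T0:
  2·area = 28
  edge (19, 8)→(12, 8): d=(-7,0) inclusive
  edge (12, 8)→(20, 4): d=(8,-4) inclusive
  edge (20, 4)→(19, 8): d=(-1,4) inclusive
    (9,2)@(19, 5): e=[21,4,3] → █
    (7,3)@(15, 7): e=[7,4,17] → █
    (8,3)@(17, 7): e=[7,12,9] → █
    (7,4)@(15, 9): e=[-7,20,15] → ·
    (8,4)@(17, 9): e=[-7,28,7] → ·
    (9,4)@(19, 9): e=[-7,36,-1] → ·
  covered (4 px):
    · · · · · · · · · ·
    · · · · · · · · · ·
    · · · · · · · · · █
    · · · · · · · █ █ █
    · · · · · · · · · ·
    · · · · · · · · · ·

Final: [4,3,21]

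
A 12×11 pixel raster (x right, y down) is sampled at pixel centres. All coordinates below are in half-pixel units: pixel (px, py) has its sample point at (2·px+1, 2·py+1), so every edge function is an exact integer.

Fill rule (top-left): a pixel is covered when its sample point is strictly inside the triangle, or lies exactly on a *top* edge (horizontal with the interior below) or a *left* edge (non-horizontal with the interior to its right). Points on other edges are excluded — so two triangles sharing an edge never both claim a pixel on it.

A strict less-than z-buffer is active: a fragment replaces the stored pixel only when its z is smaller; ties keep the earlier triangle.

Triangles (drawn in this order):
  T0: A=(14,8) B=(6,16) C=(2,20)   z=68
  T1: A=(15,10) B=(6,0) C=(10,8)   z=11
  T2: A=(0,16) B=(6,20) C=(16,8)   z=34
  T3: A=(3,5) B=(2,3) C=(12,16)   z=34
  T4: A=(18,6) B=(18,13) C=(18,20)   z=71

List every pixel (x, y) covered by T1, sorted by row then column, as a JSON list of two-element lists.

T0:
  degenerate (2·area = 0) — covers nothing
T1:
  2·area = 32  (B↔C swapped to make it positive)
  edge (15, 10)→(10, 8): d=(-5,-2) top-left  bias=+0
  edge (10, 8)→(6, 0): d=(-4,-8) top-left  bias=+0
  edge (6, 0)→(15, 10): d=(9,10) right/bottom  bias=-1
    (4,2)@(9, 5): e=[13,4,15] → █
    (5,2)@(11, 5): e=[17,20,-5] → ·
    (4,3)@(9, 7): e=[3,-4,33] → ·
    (5,3)@(11, 7): e=[7,12,13] → █
    (6,3)@(13, 7): e=[11,28,-7] → ·
    (5,4)@(11, 9): e=[-3,4,31] → ·
    (6,4)@(13, 9): e=[1,20,11] → █
    (7,4)@(15, 9): e=[5,36,-9] → ·
    (6,5)@(13, 11): e=[-9,12,29] → ·
  covered (3 px):
    · · · · · · · · · · · ·
    · · · · · · · · · · · ·
    · · · · █ · · · · · · ·
    · · · · · █ · · · · · ·
    · · · · · · █ · · · · ·
    · · · · · · · · · · · ·
    · · · · · · · · · · · ·
    · · · · · · · · · · · ·
    · · · · · · · · · · · ·
    · · · · · · · · · · · ·
    · · · · · · · · · · · ·
T2:
  2·area = 112  (B↔C swapped to make it positive)
  edge (0, 16)→(16, 8): d=(16,-8) top-left  bias=+0
  edge (16, 8)→(6, 20): d=(-10,12) right/bottom  bias=-1
  edge (6, 20)→(0, 16): d=(-6,-4) top-left  bias=+0
    (7,4)@(15, 9): e=[8,2,102] → █
    (8,4)@(17, 9): e=[24,-22,110] → ·
    (5,5)@(11, 11): e=[8,30,74] → █
    (6,5)@(13, 11): e=[24,6,82] → █
    (7,5)@(15, 11): e=[40,-18,90] → ·
    (3,6)@(7, 13): e=[8,58,46] → █
    (4,6)@(9, 13): e=[24,34,54] → █
    (6,6)@(13, 13): e=[56,-14,70] → ·
    (1,7)@(3, 15): e=[8,86,18] → █
    (2,7)@(5, 15): e=[24,62,26] → █
    (5,7)@(11, 15): e=[72,-10,50] → ·
    (1,8)@(3, 17): e=[40,66,6] → █
  covered (14 px):
    · · · · · · · · · · · ·
    · · · · · · · · · · · ·
    · · · · · · · · · · · ·
    · · · · · · · · · · · ·
    · · · · · · · █ · · · ·
    · · · · · █ █ · · · · ·
    · · · █ █ █ · · · · · ·
    · █ █ █ █ · · · · · · ·
    · █ █ █ · · · · · · · ·
    · · █ · · · · · · · · ·
    · · · · · · · · · · · ·
T3:
  2·area = 7
  edge (3, 5)→(2, 3): d=(-1,-2) top-left  bias=+0
  edge (2, 3)→(12, 16): d=(10,13) right/bottom  bias=-1
  edge (12, 16)→(3, 5): d=(-9,-11) top-left  bias=+0
    (0,0)@(1, 1): e=[0,-7,14] → ·  [on edge]
    (1,2)@(3, 5): e=[0,7,0] → █  [on edge]
    (2,2)@(5, 5): e=[4,-19,22] → ·
    (1,3)@(3, 7): e=[-2,27,-18] → ·
    (2,3)@(5, 7): e=[2,1,4] → █
    (3,3)@(7, 7): e=[6,-25,26] → ·
    (2,4)@(5, 9): e=[0,21,-14] → ·  [on edge]
    (3,6)@(7, 13): e=[0,35,-28] → ·  [on edge]
    (4,8)@(9, 17): e=[0,49,-42] → ·  [on edge]
    (5,10)@(11, 21): e=[0,63,-56] → ·  [on edge]
  covered (2 px):
    · · · · · · · · · · · ·
    · · · · · · · · · · · ·
    · █ · · · · · · · · · ·
    · · █ · · · · · · · · ·
    · · · · · · · · · · · ·
    · · · · · · · · · · · ·
    · · · · · · · · · · · ·
    · · · · · · · · · · · ·
    · · · · · · · · · · · ·
    · · · · · · · · · · · ·
    · · · · · · · · · · · ·
T4:
  degenerate (2·area = 0) — covers nothing

Result: [[4,2],[5,3],[6,4]]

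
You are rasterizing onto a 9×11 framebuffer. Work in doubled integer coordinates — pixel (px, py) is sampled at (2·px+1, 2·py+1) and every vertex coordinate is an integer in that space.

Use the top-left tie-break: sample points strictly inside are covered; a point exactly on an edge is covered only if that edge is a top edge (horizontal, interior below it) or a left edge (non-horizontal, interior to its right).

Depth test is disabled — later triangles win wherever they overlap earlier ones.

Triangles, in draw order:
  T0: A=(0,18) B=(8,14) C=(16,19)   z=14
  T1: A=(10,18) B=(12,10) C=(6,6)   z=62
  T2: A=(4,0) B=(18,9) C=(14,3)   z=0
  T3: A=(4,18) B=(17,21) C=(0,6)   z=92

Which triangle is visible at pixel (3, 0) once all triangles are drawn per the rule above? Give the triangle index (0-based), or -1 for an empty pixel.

T0:
  2·area = 72
  edge (0, 18)→(8, 14): d=(8,-4) top-left  bias=+0
  edge (8, 14)→(16, 19): d=(8,5) right/bottom  bias=-1
  edge (16, 19)→(0, 18): d=(-16,-1) top-left  bias=+0
    (3,7)@(7, 15): e=[4,13,55] → X
    (4,7)@(9, 15): e=[12,3,57] → X
    (5,7)@(11, 15): e=[20,-7,59] → .
    (1,8)@(3, 17): e=[4,49,19] → X
    (2,8)@(5, 17): e=[12,39,21] → X
    (5,8)@(11, 17): e=[36,9,27] → X
    (6,8)@(13, 17): e=[44,-1,29] → .
    (1,9)@(3, 19): e=[20,65,-13] → .
    (2,9)@(5, 19): e=[28,55,-11] → .
    (3,9)@(7, 19): e=[36,45,-9] → .
    (4,9)@(9, 19): e=[44,35,-7] → .
    (5,9)@(11, 19): e=[52,25,-5] → .
  covered (7 px):
    . . . . . . . . .
    . . . . . . . . .
    . . . . . . . . .
    . . . . . . . . .
    . . . . . . . . .
    . . . . . . . . .
    . . . . . . . . .
    . . . X X . . . .
    . X X X X X . . .
    . . . . . . . . .
    . . . . . . . . .
T1:
  2·area = 56  (B↔C swapped to make it positive)
  edge (10, 18)→(6, 6): d=(-4,-12) top-left  bias=+0
  edge (6, 6)→(12, 10): d=(6,4) right/bottom  bias=-1
  edge (12, 10)→(10, 18): d=(-2,8) right/bottom  bias=-1
    (2,1)@(5, 3): e=[0,-14,70] → .  [on edge]
    (3,3)@(7, 7): e=[8,2,46] → X
    (4,3)@(9, 7): e=[32,-6,30] → .
    (3,4)@(7, 9): e=[0,14,42] → X  [on edge]
    (4,4)@(9, 9): e=[24,6,26] → X
    (5,4)@(11, 9): e=[48,-2,10] → .
    (3,5)@(7, 11): e=[-8,26,38] → .
    (4,5)@(9, 11): e=[16,18,22] → X
    (5,5)@(11, 11): e=[40,10,6] → X
    (6,5)@(13, 11): e=[64,2,-10] → .
    (4,6)@(9, 13): e=[8,30,18] → X
    (6,6)@(13, 13): e=[56,14,-14] → .
    (4,7)@(9, 15): e=[0,42,14] → X  [on edge]
    (5,10)@(11, 21): e=[0,70,-14] → .  [on edge]
  covered (8 px):
    . . . . . . . . .
    . . . . . . . . .
    . . . . . . . . .
    . . . X . . . . .
    . . . X X . . . .
    . . . . X X . . .
    . . . . X X . . .
    . . . . X . . . .
    . . . . . . . . .
    . . . . . . . . .
    . . . . . . . . .
T2:
  2·area = 48  (B↔C swapped to make it positive)
  edge (4, 0)→(14, 3): d=(10,3) right/bottom  bias=-1
  edge (14, 3)→(18, 9): d=(4,6) right/bottom  bias=-1
  edge (18, 9)→(4, 0): d=(-14,-9) top-left  bias=+0
    (3,0)@(7, 1): e=[1,34,13] → X
    (4,0)@(9, 1): e=[-5,22,31] → .
    (3,1)@(7, 3): e=[21,42,-15] → .
    (4,1)@(9, 3): e=[15,30,3] → X
    (5,1)@(11, 3): e=[9,18,21] → X
    (6,1)@(13, 3): e=[3,6,39] → X
    (7,1)@(15, 3): e=[-3,-6,57] → .
    (4,2)@(9, 5): e=[35,38,-25] → .
    (5,2)@(11, 5): e=[29,26,-7] → .
    (6,2)@(13, 5): e=[23,14,11] → X
    (7,2)@(15, 5): e=[17,2,29] → X
    (8,2)@(17, 5): e=[11,-10,47] → .
  covered (7 px):
    . . . X . . . . .
    . . . . X X X . .
    . . . . . . X X .
    . . . . . . . X .
    . . . . . . . . .
    . . . . . . . . .
    . . . . . . . . .
    . . . . . . . . .
    . . . . . . . . .
    . . . . . . . . .
    . . . . . . . . .
T3:
  2·area = 144  (B↔C swapped to make it positive)
  edge (4, 18)→(0, 6): d=(-4,-12) top-left  bias=+0
  edge (0, 6)→(17, 21): d=(17,15) right/bottom  bias=-1
  edge (17, 21)→(4, 18): d=(-13,-3) top-left  bias=+0
    (0,3)@(1, 7): e=[8,2,134] → X
    (1,3)@(3, 7): e=[32,-28,140] → .
    (0,4)@(1, 9): e=[0,36,108] → X  [on edge]
    (1,4)@(3, 9): e=[24,6,114] → X
    (2,4)@(5, 9): e=[48,-24,120] → .
    (0,5)@(1, 11): e=[-8,70,82] → .
    (1,5)@(3, 11): e=[16,40,88] → X
    (2,5)@(5, 11): e=[40,10,94] → X
    (3,5)@(7, 11): e=[64,-20,100] → .
    (1,6)@(3, 13): e=[8,74,62] → X
    (3,6)@(7, 13): e=[56,14,74] → X
    (4,6)@(9, 13): e=[80,-16,80] → .
    (1,7)@(3, 15): e=[0,108,36] → X  [on edge]
    (2,10)@(5, 21): e=[0,180,-36] → .  [on edge]
    (8,10)@(17, 21): e=[144,0,0] → .  [on edge]
  covered (19 px):
    . . . . . . . . .
    . . . . . . . . .
    . . . . . . . . .
    X . . . . . . . .
    X X . . . . . . .
    . X X . . . . . .
    . X X X . . . . .
    . X X X X . . . .
    . . X X X X . . .
    . . . . X X X . .
    . . . . . . . . .

Z-buffer (winner per pixel, '.' = empty):
  . . . 2 . . . . .
  . . . . 2 2 2 . .
  . . . . . . 2 2 .
  3 . . 1 . . . 2 .
  3 3 . 1 1 . . . .
  . 3 3 . 1 1 . . .
  . 3 3 3 1 1 . . .
  . 3 3 3 3 . . . .
  . 0 3 3 3 3 . . .
  . . . . 3 3 3 . .
  . . . . . . . . .

Final: 2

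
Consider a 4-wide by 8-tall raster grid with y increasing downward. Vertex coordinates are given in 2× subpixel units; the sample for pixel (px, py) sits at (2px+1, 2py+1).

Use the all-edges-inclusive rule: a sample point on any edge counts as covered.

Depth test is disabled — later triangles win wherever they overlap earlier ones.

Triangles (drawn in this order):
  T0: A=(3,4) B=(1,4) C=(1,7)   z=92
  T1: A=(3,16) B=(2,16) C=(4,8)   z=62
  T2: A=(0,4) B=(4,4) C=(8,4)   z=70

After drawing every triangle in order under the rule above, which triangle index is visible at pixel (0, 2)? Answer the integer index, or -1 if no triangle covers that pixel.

T0:
  2·area = 6  (B↔C swapped to make it positive)
  edge (3, 4)→(1, 7): d=(-2,3) inclusive
  edge (1, 7)→(1, 4): d=(0,-3) inclusive
  edge (1, 4)→(3, 4): d=(2,0) inclusive
    (0,0)@(1, 1): e=[12,0,-6] → ·  [on edge]
    (2,0)@(5, 1): e=[0,12,-6] → ·  [on edge]
    (0,1)@(1, 3): e=[8,0,-2] → ·  [on edge]
    (0,2)@(1, 5): e=[4,0,2] → █  [on edge]
    (1,2)@(3, 5): e=[-2,6,2] → ·
    (0,3)@(1, 7): e=[0,0,6] → █  [on edge]
    (1,3)@(3, 7): e=[-6,6,6] → ·
    (0,4)@(1, 9): e=[-4,0,10] → ·  [on edge]
    (0,5)@(1, 11): e=[-8,0,14] → ·  [on edge]
    (0,6)@(1, 13): e=[-12,0,18] → ·  [on edge]
    (0,7)@(1, 15): e=[-16,0,22] → ·  [on edge]
  covered (2 px):
    · · · ·
    · · · ·
    █ · · ·
    █ · · ·
    · · · ·
    · · · ·
    · · · ·
    · · · ·
T1:
  2·area = 8
  edge (3, 16)→(2, 16): d=(-1,0) inclusive
  edge (2, 16)→(4, 8): d=(2,-8) inclusive
  edge (4, 8)→(3, 16): d=(-1,8) inclusive
    (1,6)@(3, 13): e=[3,2,3] → █
    (2,6)@(5, 13): e=[3,18,-13] → ·
    (1,7)@(3, 15): e=[1,6,1] → █
    (2,7)@(5, 15): e=[1,22,-15] → ·
  covered (2 px):
    · · · ·
    · · · ·
    · · · ·
    · · · ·
    · · · ·
    · · · ·
    · █ · ·
    · █ · ·
T2:
  degenerate (2·area = 0) — covers nothing

Z-buffer (winner per pixel, '.' = empty):
  . . . .
  . . . .
  0 . . .
  0 . . .
  . . . .
  . . . .
  . 1 . .
  . 1 . .

Answer: 0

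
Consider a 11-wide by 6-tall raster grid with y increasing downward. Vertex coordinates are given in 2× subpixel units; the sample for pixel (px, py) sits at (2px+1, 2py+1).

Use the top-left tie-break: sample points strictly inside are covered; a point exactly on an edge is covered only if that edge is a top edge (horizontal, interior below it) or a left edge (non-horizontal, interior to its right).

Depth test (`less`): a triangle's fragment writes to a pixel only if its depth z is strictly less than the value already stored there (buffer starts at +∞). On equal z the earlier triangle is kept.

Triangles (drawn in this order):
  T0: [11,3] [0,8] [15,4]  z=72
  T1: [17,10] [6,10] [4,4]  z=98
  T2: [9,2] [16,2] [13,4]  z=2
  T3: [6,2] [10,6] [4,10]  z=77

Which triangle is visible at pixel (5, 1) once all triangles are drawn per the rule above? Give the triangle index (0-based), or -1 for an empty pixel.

T0:
  2·area = 31  (B↔C swapped to make it positive)
  edge (11, 3)→(15, 4): d=(4,1) right/bottom  bias=-1
  edge (15, 4)→(0, 8): d=(-15,4) right/bottom  bias=-1
  edge (0, 8)→(11, 3): d=(11,-5) top-left  bias=+0
    (1,0)@(3, 1): e=[0,93,-62] → ·  [on edge]
    (5,1)@(11, 3): e=[0,31,0] → ·  [on edge]
    (3,2)@(7, 5): e=[12,17,2] → █
    (4,2)@(9, 5): e=[10,9,12] → █
    (5,2)@(11, 5): e=[8,1,22] → █
    (6,2)@(13, 5): e=[6,-7,32] → ·
    (9,2)@(19, 5): e=[0,-31,62] → ·  [on edge]
    (1,3)@(3, 7): e=[24,3,4] → █
    (2,3)@(5, 7): e=[22,-5,14] → ·
    (3,3)@(7, 7): e=[20,-13,24] → ·
    (4,3)@(9, 7): e=[18,-21,34] → ·
    (5,3)@(11, 7): e=[16,-29,44] → ·
  covered (4 px):
    · · · · · · · · · · ·
    · · · · · · · · · · ·
    · · · █ █ █ · · · · ·
    · █ · · · · · · · · ·
    · · · · · · · · · · ·
    · · · · · · · · · · ·
T1:
  2·area = 66
  edge (17, 10)→(6, 10): d=(-11,0) right/bottom  bias=-1
  edge (6, 10)→(4, 4): d=(-2,-6) top-left  bias=+0
  edge (4, 4)→(17, 10): d=(13,6) right/bottom  bias=-1
    (1,0)@(3, 1): e=[99,0,-33] → ·  [on edge]
    (2,2)@(5, 5): e=[55,4,7] → █
    (3,2)@(7, 5): e=[55,16,-5] → ·
    (2,3)@(5, 7): e=[33,0,33] → █  [on edge]
    (3,3)@(7, 7): e=[33,12,21] → █
    (4,3)@(9, 7): e=[33,24,9] → █
    (5,3)@(11, 7): e=[33,36,-3] → ·
    (2,4)@(5, 9): e=[11,-4,59] → ·
    (3,4)@(7, 9): e=[11,8,47] → █
    (5,4)@(11, 9): e=[11,32,23] → █
    (6,4)@(13, 9): e=[11,44,11] → █
    (7,4)@(15, 9): e=[11,56,-1] → ·
  covered (8 px):
    · · · · · · · · · · ·
    · · · · · · · · · · ·
    · · █ · · · · · · · ·
    · · █ █ █ · · · · · ·
    · · · █ █ █ █ · · · ·
    · · · · · · · · · · ·
T2:
  2·area = 14
  edge (9, 2)→(16, 2): d=(7,0) top-left  bias=+0
  edge (16, 2)→(13, 4): d=(-3,2) right/bottom  bias=-1
  edge (13, 4)→(9, 2): d=(-4,-2) top-left  bias=+0
    (3,0)@(7, 1): e=[-7,21,0] → ·  [on edge]
    (5,1)@(11, 3): e=[7,7,0] → █  [on edge]
    (6,1)@(13, 3): e=[7,3,4] → █
    (7,1)@(15, 3): e=[7,-1,8] → ·
    (5,2)@(11, 5): e=[21,1,-8] → ·
    (6,2)@(13, 5): e=[21,-3,-4] → ·
    (7,2)@(15, 5): e=[21,-7,0] → ·  [on edge]
    (9,3)@(19, 7): e=[35,-21,0] → ·  [on edge]
  covered (2 px):
    · · · · · · · · · · ·
    · · · · · █ █ · · · ·
    · · · · · · · · · · ·
    · · · · · · · · · · ·
    · · · · · · · · · · ·
    · · · · · · · · · · ·
T3:
  2·area = 40
  edge (6, 2)→(10, 6): d=(4,4) right/bottom  bias=-1
  edge (10, 6)→(4, 10): d=(-6,4) right/bottom  bias=-1
  edge (4, 10)→(6, 2): d=(2,-8) top-left  bias=+0
    (2,0)@(5, 1): e=[0,50,-10] → ·  [on edge]
    (3,1)@(7, 3): e=[0,30,10] → ·  [on edge]
    (3,2)@(7, 5): e=[8,18,14] → █
    (4,2)@(9, 5): e=[0,10,30] → ·  [on edge]
    (2,3)@(5, 7): e=[24,14,2] → █
    (4,3)@(9, 7): e=[8,-2,34] → ·
    (5,3)@(11, 7): e=[0,-10,50] → ·  [on edge]
    (2,4)@(5, 9): e=[32,2,6] → █
    (3,4)@(7, 9): e=[24,-6,22] → ·
    (6,4)@(13, 9): e=[0,-30,70] → ·  [on edge]
    (2,5)@(5, 11): e=[40,-10,10] → ·
    (7,5)@(15, 11): e=[0,-50,90] → ·  [on edge]
  covered (4 px):
    · · · · · · · · · · ·
    · · · · · · · · · · ·
    · · · █ · · · · · · ·
    · · █ █ · · · · · · ·
    · · █ · · · · · · · ·
    · · · · · · · · · · ·

Z-buffer (winner per pixel, '.' = empty):
  . . . . . . . . . . .
  . . . . . 2 2 . . . .
  . . 1 0 0 0 . . . . .
  . 0 3 3 1 . . . . . .
  . . 3 1 1 1 1 . . . .
  . . . . . . . . . . .

Result: 2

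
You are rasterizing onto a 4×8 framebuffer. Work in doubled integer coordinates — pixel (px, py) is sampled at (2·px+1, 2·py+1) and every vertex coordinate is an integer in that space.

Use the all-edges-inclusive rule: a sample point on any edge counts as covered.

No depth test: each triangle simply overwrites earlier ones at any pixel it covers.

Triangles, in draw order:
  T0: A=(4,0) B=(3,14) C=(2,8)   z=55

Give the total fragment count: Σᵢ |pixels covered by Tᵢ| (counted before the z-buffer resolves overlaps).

T0:
  2·area = 20
  edge (4, 0)→(3, 14): d=(-1,14) inclusive
  edge (3, 14)→(2, 8): d=(-1,-6) inclusive
  edge (2, 8)→(4, 0): d=(2,-8) inclusive
    (1,2)@(3, 5): e=[9,9,2] → █
    (2,2)@(5, 5): e=[-19,21,18] → ·
    (1,3)@(3, 7): e=[7,7,6] → █
    (2,3)@(5, 7): e=[-21,19,22] → ·
    (1,4)@(3, 9): e=[5,5,10] → █
    (2,4)@(5, 9): e=[-23,17,26] → ·
    (1,5)@(3, 11): e=[3,3,14] → █
    (2,5)@(5, 11): e=[-25,15,30] → ·
    (1,6)@(3, 13): e=[1,1,18] → █
    (2,6)@(5, 13): e=[-27,13,34] → ·
    (1,7)@(3, 15): e=[-1,-1,22] → ·
  covered (5 px):
    · · · ·
    · · · ·
    · █ · ·
    · █ · ·
    · █ · ·
    · █ · ·
    · █ · ·
    · · · ·

Result: 5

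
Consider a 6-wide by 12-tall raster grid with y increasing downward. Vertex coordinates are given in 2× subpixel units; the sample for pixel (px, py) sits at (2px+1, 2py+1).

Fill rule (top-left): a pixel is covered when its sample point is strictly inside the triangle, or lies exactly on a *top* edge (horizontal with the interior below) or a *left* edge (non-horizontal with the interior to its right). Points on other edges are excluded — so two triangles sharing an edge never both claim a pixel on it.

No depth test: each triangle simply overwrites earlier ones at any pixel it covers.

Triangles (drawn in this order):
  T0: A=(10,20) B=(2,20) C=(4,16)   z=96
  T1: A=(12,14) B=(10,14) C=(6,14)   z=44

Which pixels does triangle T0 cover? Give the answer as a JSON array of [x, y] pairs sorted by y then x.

T0:
  2·area = 32
  edge (10, 20)→(2, 20): d=(-8,0) right/bottom  bias=-1
  edge (2, 20)→(4, 16): d=(2,-4) top-left  bias=+0
  edge (4, 16)→(10, 20): d=(6,4) right/bottom  bias=-1
    (2,8)@(5, 17): e=[24,6,2] → █
    (3,8)@(7, 17): e=[24,14,-6] → ·
    (1,9)@(3, 19): e=[8,2,22] → █
    (3,9)@(7, 19): e=[8,18,6] → █
    (4,9)@(9, 19): e=[8,26,-2] → ·
    (1,10)@(3, 21): e=[-8,6,34] → ·
    (2,10)@(5, 21): e=[-8,14,26] → ·
    (3,10)@(7, 21): e=[-8,22,18] → ·
  covered (4 px):
    · · · · · ·
    · · · · · ·
    · · · · · ·
    · · · · · ·
    · · · · · ·
    · · · · · ·
    · · · · · ·
    · · · · · ·
    · · █ · · ·
    · █ █ █ · ·
    · · · · · ·
    · · · · · ·
T1:
  degenerate (2·area = 0) — covers nothing

Result: [[2,8],[1,9],[2,9],[3,9]]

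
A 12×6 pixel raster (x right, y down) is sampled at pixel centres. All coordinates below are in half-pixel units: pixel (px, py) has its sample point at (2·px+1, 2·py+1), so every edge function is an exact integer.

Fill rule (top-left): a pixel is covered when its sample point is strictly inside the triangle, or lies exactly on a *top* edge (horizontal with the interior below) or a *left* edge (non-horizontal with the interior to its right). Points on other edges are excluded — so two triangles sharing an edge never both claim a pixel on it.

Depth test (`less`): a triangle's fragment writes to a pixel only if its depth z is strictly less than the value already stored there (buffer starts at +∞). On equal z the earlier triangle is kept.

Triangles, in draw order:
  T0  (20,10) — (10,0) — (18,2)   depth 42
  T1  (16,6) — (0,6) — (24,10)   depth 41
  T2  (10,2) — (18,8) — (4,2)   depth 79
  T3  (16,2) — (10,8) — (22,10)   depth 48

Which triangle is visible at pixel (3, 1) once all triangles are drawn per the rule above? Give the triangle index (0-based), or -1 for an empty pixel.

T0:
  2·area = 60
  edge (20, 10)→(10, 0): d=(-10,-10) top-left  bias=+0
  edge (10, 0)→(18, 2): d=(8,2) right/bottom  bias=-1
  edge (18, 2)→(20, 10): d=(2,8) right/bottom  bias=-1
    (5,0)@(11, 1): e=[0,6,54] → █  [on edge]
    (6,0)@(13, 1): e=[20,2,38] → █
    (7,0)@(15, 1): e=[40,-2,22] → ·
    (5,1)@(11, 3): e=[-20,22,58] → ·
    (6,1)@(13, 3): e=[0,18,42] → █  [on edge]
    (7,1)@(15, 3): e=[20,14,26] → █
    (8,1)@(17, 3): e=[40,10,10] → █
    (9,1)@(19, 3): e=[60,6,-6] → ·
    (6,2)@(13, 5): e=[-20,34,46] → ·
    (7,2)@(15, 5): e=[0,30,30] → █  [on edge]
    (9,2)@(19, 5): e=[40,22,-2] → ·
    (7,3)@(15, 7): e=[-20,46,34] → ·
    (8,3)@(17, 7): e=[0,42,18] → █  [on edge]
    (9,4)@(19, 9): e=[0,54,6] → █  [on edge]
    (10,5)@(21, 11): e=[0,66,-6] → ·  [on edge]
  covered (10 px):
    · · · · · █ █ · · · · ·
    · · · · · · █ █ █ · · ·
    · · · · · · · █ █ · · ·
    · · · · · · · · █ █ · ·
    · · · · · · · · · █ · ·
    · · · · · · · · · · · ·
T1:
  2·area = 64  (B↔C swapped to make it positive)
  edge (16, 6)→(24, 10): d=(8,4) right/bottom  bias=-1
  edge (24, 10)→(0, 6): d=(-24,-4) top-left  bias=+0
  edge (0, 6)→(16, 6): d=(16,0) top-left  bias=+0
    (3,3)@(7, 7): e=[44,4,16] → █
    (4,3)@(9, 7): e=[36,12,16] → █
    (5,3)@(11, 7): e=[28,20,16] → █
    (6,3)@(13, 7): e=[20,28,16] → █
    (7,3)@(15, 7): e=[12,36,16] → █
    (8,3)@(17, 7): e=[4,44,16] → █
    (9,3)@(19, 7): e=[-4,52,16] → ·
    (3,4)@(7, 9): e=[60,-44,48] → ·
    (4,4)@(9, 9): e=[52,-36,48] → ·
    (5,4)@(11, 9): e=[44,-28,48] → ·
    (6,4)@(13, 9): e=[36,-20,48] → ·
    (7,4)@(15, 9): e=[28,-12,48] → ·
  covered (8 px):
    · · · · · · · · · · · ·
    · · · · · · · · · · · ·
    · · · · · · · · · · · ·
    · · · █ █ █ █ █ █ · · ·
    · · · · · · · · · █ █ ·
    · · · · · · · · · · · ·
T2:
  2·area = 36
  edge (10, 2)→(18, 8): d=(8,6) right/bottom  bias=-1
  edge (18, 8)→(4, 2): d=(-14,-6) top-left  bias=+0
  edge (4, 2)→(10, 2): d=(6,0) top-left  bias=+0
    (3,1)@(7, 3): e=[26,4,6] → █
    (4,1)@(9, 3): e=[14,16,6] → █
    (5,1)@(11, 3): e=[2,28,6] → █
    (6,1)@(13, 3): e=[-10,40,6] → ·
    (3,2)@(7, 5): e=[42,-24,18] → ·
    (4,2)@(9, 5): e=[30,-12,18] → ·
    (5,2)@(11, 5): e=[18,0,18] → █  [on edge]
    (6,2)@(13, 5): e=[6,12,18] → █
    (7,2)@(15, 5): e=[-6,24,18] → ·
    (5,3)@(11, 7): e=[34,-28,30] → ·
    (6,3)@(13, 7): e=[22,-16,30] → ·
  covered (5 px):
    · · · · · · · · · · · ·
    · · · █ █ █ · · · · · ·
    · · · · · █ █ · · · · ·
    · · · · · · · · · · · ·
    · · · · · · · · · · · ·
    · · · · · · · · · · · ·
T3:
  2·area = 84  (B↔C swapped to make it positive)
  edge (16, 2)→(22, 10): d=(6,8) right/bottom  bias=-1
  edge (22, 10)→(10, 8): d=(-12,-2) top-left  bias=+0
  edge (10, 8)→(16, 2): d=(6,-6) top-left  bias=+0
    (8,0)@(17, 1): e=[-14,98,0] → ·  [on edge]
    (7,1)@(15, 3): e=[14,70,0] → █  [on edge]
    (8,1)@(17, 3): e=[-2,74,12] → ·
    (6,2)@(13, 5): e=[42,42,0] → █  [on edge]
    (8,2)@(17, 5): e=[10,50,24] → █
    (9,2)@(19, 5): e=[-6,54,36] → ·
    (5,3)@(11, 7): e=[70,14,0] → █  [on edge]
    (9,3)@(19, 7): e=[6,30,48] → █
    (10,3)@(21, 7): e=[-10,34,60] → ·
    (4,4)@(9, 9): e=[98,-14,0] → ·  [on edge]
    (5,4)@(11, 9): e=[82,-10,12] → ·
    (6,4)@(13, 9): e=[66,-6,24] → ·
    (3,5)@(7, 11): e=[126,-42,0] → ·  [on edge]
  covered (12 px):
    · · · · · · · · · · · ·
    · · · · · · · █ · · · ·
    · · · · · · █ █ █ · · ·
    · · · · · █ █ █ █ █ · ·
    · · · · · · · · █ █ █ ·
    · · · · · · · · · · · ·

Z-buffer (winner per pixel, '.' = empty):
  . . . . . 0 0 . . . . .
  . . . 2 2 2 0 0 0 . . .
  . . . . . 2 3 0 0 . . .
  . . . 1 1 1 1 1 1 0 . .
  . . . . . . . . 3 1 1 .
  . . . . . . . . . . . .

Result: 2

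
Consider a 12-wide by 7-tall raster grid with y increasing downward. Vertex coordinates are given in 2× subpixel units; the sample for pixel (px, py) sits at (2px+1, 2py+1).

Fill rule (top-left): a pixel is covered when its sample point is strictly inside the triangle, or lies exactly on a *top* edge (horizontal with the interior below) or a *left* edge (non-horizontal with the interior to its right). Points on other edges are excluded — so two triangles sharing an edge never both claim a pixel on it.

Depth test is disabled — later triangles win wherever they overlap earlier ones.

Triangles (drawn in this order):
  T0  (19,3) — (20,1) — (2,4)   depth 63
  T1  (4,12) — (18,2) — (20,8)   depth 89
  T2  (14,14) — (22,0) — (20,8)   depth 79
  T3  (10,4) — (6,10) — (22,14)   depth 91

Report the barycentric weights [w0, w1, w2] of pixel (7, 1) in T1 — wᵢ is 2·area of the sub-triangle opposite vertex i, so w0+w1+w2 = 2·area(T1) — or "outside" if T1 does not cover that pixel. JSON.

T0:
  2·area = 33  (B↔C swapped to make it positive)
  edge (19, 3)→(2, 4): d=(-17,1) right/bottom  bias=-1
  edge (2, 4)→(20, 1): d=(18,-3) top-left  bias=+0
  edge (20, 1)→(19, 3): d=(-1,2) right/bottom  bias=-1
    (4,1)@(9, 3): e=[10,3,20] → █
    (5,1)@(11, 3): e=[8,9,16] → █
    (6,1)@(13, 3): e=[6,15,12] → █
    (7,1)@(15, 3): e=[4,21,8] → █
    (8,1)@(17, 3): e=[2,27,4] → █
    (9,1)@(19, 3): e=[0,33,0] → ·  [on edge]
    (4,2)@(9, 5): e=[-24,39,18] → ·
    (5,2)@(11, 5): e=[-26,45,14] → ·
    (6,2)@(13, 5): e=[-28,51,10] → ·
    (7,2)@(15, 5): e=[-30,57,6] → ·
    (8,2)@(17, 5): e=[-32,63,2] → ·
    (8,3)@(17, 7): e=[-66,99,0] → ·  [on edge]
    (7,5)@(15, 11): e=[-132,165,0] → ·  [on edge]
  covered (5 px):
    · · · · · · · · · · · ·
    · · · · █ █ █ █ █ · · ·
    · · · · · · · · · · · ·
    · · · · · · · · · · · ·
    · · · · · · · · · · · ·
    · · · · · · · · · · · ·
    · · · · · · · · · · · ·
T1:
  2·area = 104
  edge (4, 12)→(18, 2): d=(14,-10) top-left  bias=+0
  edge (18, 2)→(20, 8): d=(2,6) right/bottom  bias=-1
  edge (20, 8)→(4, 12): d=(-16,4) right/bottom  bias=-1
    (8,1)@(17, 3): e=[4,8,92] → █
    (9,1)@(19, 3): e=[24,-4,84] → ·
    (7,2)@(15, 5): e=[12,24,68] → █
    (9,2)@(19, 5): e=[52,0,52] → ·  [on edge]
    (5,3)@(11, 7): e=[0,52,52] → █  [on edge]
    (6,3)@(13, 7): e=[20,40,44] → █
    (9,3)@(19, 7): e=[80,4,20] → █
    (10,3)@(21, 7): e=[100,-8,12] → ·
    (4,4)@(9, 9): e=[8,68,28] → █
    (8,4)@(17, 9): e=[88,20,-4] → ·
    (9,4)@(19, 9): e=[108,8,-12] → ·
    (3,5)@(7, 11): e=[16,84,4] → █
    (10,5)@(21, 11): e=[156,0,-52] → ·  [on edge]
  covered (13 px):
    · · · · · · · · · · · ·
    · · · · · · · · █ · · ·
    · · · · · · · █ █ · · ·
    · · · · · █ █ █ █ █ · ·
    · · · · █ █ █ █ · · · ·
    · · · █ · · · · · · · ·
    · · · · · · · · · · · ·
T2:
  2·area = 36
  edge (14, 14)→(22, 0): d=(8,-14) top-left  bias=+0
  edge (22, 0)→(20, 8): d=(-2,8) right/bottom  bias=-1
  edge (20, 8)→(14, 14): d=(-6,6) right/bottom  bias=-1
    (10,1)@(21, 3): e=[10,2,24] → █
    (11,1)@(23, 3): e=[38,-14,12] → ·
    (10,2)@(21, 5): e=[26,-2,12] → ·
    (11,2)@(23, 5): e=[54,-18,0] → ·  [on edge]
    (9,3)@(19, 7): e=[14,10,12] → █
    (10,3)@(21, 7): e=[42,-6,0] → ·  [on edge]
    (8,4)@(17, 9): e=[2,22,12] → █
    (9,4)@(19, 9): e=[30,6,0] → ·  [on edge]
    (8,5)@(17, 11): e=[18,18,0] → ·  [on edge]
    (7,6)@(15, 13): e=[6,30,0] → ·  [on edge]
  covered (3 px):
    · · · · · · · · · · · ·
    · · · · · · · · · · █ ·
    · · · · · · · · · · · ·
    · · · · · · · · · █ · ·
    · · · · · · · · █ · · ·
    · · · · · · · · · · · ·
    · · · · · · · · · · · ·
T3:
  2·area = 112  (B↔C swapped to make it positive)
  edge (10, 4)→(22, 14): d=(12,10) right/bottom  bias=-1
  edge (22, 14)→(6, 10): d=(-16,-4) top-left  bias=+0
  edge (6, 10)→(10, 4): d=(4,-6) top-left  bias=+0
    (5,2)@(11, 5): e=[2,100,10] → █
    (6,2)@(13, 5): e=[-18,108,22] → ·
    (4,3)@(9, 7): e=[46,60,6] → █
    (6,3)@(13, 7): e=[6,76,30] → █
    (7,3)@(15, 7): e=[-14,84,42] → ·
    (3,4)@(7, 9): e=[90,20,2] → █
    (7,4)@(15, 9): e=[10,52,50] → █
    (8,4)@(17, 9): e=[-10,60,62] → ·
    (3,5)@(7, 11): e=[114,-12,10] → ·
    (4,5)@(9, 11): e=[94,-4,22] → ·
    (5,5)@(11, 11): e=[74,4,34] → █
    (8,5)@(17, 11): e=[14,28,70] → █
  covered (14 px):
    · · · · · · · · · · · ·
    · · · · · · · · · · · ·
    · · · · · █ · · · · · ·
    · · · · █ █ █ · · · · ·
    · · · █ █ █ █ █ · · · ·
    · · · · · █ █ █ █ · · ·
    · · · · · · · · · █ · ·

Final: "outside"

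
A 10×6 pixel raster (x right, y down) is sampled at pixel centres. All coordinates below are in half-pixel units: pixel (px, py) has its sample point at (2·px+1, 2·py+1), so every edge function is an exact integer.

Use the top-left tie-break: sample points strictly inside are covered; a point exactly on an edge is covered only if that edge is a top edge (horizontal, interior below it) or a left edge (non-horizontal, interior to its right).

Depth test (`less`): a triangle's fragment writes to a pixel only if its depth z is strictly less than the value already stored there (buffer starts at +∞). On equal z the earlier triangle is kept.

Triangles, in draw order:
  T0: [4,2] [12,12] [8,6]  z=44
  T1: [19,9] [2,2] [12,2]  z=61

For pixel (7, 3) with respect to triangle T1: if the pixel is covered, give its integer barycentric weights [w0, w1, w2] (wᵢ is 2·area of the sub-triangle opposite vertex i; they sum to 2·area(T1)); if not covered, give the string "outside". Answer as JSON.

T0:
  2·area = 8  (B↔C swapped to make it positive)
  edge (4, 2)→(8, 6): d=(4,4) right/bottom  bias=-1
  edge (8, 6)→(12, 12): d=(4,6) right/bottom  bias=-1
  edge (12, 12)→(4, 2): d=(-8,-10) top-left  bias=+0
    (1,0)@(3, 1): e=[0,10,-2] → ·  [on edge]
    (2,1)@(5, 3): e=[0,6,2] → ·  [on edge]
    (3,2)@(7, 5): e=[0,2,6] → ·  [on edge]
    (4,3)@(9, 7): e=[0,-2,10] → ·  [on edge]
    (5,4)@(11, 9): e=[0,-6,14] → ·  [on edge]
    (6,5)@(13, 11): e=[0,-10,18] → ·  [on edge]
  covered (0 px):
    · · · · · · · · · ·
    · · · · · · · · · ·
    · · · · · · · · · ·
    · · · · · · · · · ·
    · · · · · · · · · ·
    · · · · · · · · · ·
T1:
  2·area = 70
  edge (19, 9)→(2, 2): d=(-17,-7) top-left  bias=+0
  edge (2, 2)→(12, 2): d=(10,0) top-left  bias=+0
  edge (12, 2)→(19, 9): d=(7,7) right/bottom  bias=-1
    (5,0)@(11, 1): e=[80,-10,0] → ·  [on edge]
    (2,1)@(5, 3): e=[4,10,56] → #
    (3,1)@(7, 3): e=[18,10,42] → #
    (4,1)@(9, 3): e=[32,10,28] → #
    (5,1)@(11, 3): e=[46,10,14] → #
    (6,1)@(13, 3): e=[60,10,0] → ·  [on edge]
    (2,2)@(5, 5): e=[-30,30,70] → ·
    (3,2)@(7, 5): e=[-16,30,56] → ·
    (4,2)@(9, 5): e=[-2,30,42] → ·
    (5,2)@(11, 5): e=[12,30,28] → #
    (6,2)@(13, 5): e=[26,30,14] → #
    (7,2)@(15, 5): e=[40,30,0] → ·  [on edge]
    (8,3)@(17, 7): e=[20,50,0] → ·  [on edge]
    (9,4)@(19, 9): e=[0,70,0] → ·  [on edge]
  covered (7 px):
    · · · · · · · · · ·
    · · # # # # · · · ·
    · · · · · # # · · ·
    · · · · · · · # · ·
    · · · · · · · · · ·
    · · · · · · · · · ·

Answer: [50,14,6]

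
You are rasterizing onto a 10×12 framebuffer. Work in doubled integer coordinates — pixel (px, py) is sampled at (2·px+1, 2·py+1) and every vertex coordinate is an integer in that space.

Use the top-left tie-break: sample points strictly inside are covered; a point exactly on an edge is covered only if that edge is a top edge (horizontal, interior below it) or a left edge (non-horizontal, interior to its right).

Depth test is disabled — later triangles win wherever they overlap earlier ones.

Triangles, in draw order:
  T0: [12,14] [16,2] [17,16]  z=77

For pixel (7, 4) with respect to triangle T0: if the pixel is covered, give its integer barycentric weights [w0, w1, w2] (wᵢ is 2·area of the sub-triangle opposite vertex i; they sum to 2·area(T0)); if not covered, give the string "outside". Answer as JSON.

T0:
  2·area = 68
  edge (12, 14)→(16, 2): d=(4,-12) top-left  bias=+0
  edge (16, 2)→(17, 16): d=(1,14) right/bottom  bias=-1
  edge (17, 16)→(12, 14): d=(-5,-2) top-left  bias=+0
    (7,2)@(15, 5): e=[0,17,51] → X  [on edge]
    (8,2)@(17, 5): e=[24,-11,55] → .
    (7,3)@(15, 7): e=[8,19,41] → X
    (8,3)@(17, 7): e=[32,-9,45] → .
    (7,4)@(15, 9): e=[16,21,31] → X
    (8,4)@(17, 9): e=[40,-7,35] → .
    (6,5)@(13, 11): e=[0,51,17] → X  [on edge]
    (8,5)@(17, 11): e=[48,-5,25] → .
    (6,6)@(13, 13): e=[8,53,7] → X
    (8,6)@(17, 13): e=[56,-3,15] → .
    (6,7)@(13, 15): e=[16,55,-3] → .
    (7,7)@(15, 15): e=[40,27,1] → X
    (5,8)@(11, 17): e=[0,85,-17] → .  [on edge]
    (4,11)@(9, 23): e=[0,119,-51] → .  [on edge]
  covered (8 px):
    . . . . . . . . . .
    . . . . . . . . . .
    . . . . . . . X . .
    . . . . . . . X . .
    . . . . . . . X . .
    . . . . . . X X . .
    . . . . . . X X . .
    . . . . . . . X . .
    . . . . . . . . . .
    . . . . . . . . . .
    . . . . . . . . . .
    . . . . . . . . . .

Final: [21,31,16]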